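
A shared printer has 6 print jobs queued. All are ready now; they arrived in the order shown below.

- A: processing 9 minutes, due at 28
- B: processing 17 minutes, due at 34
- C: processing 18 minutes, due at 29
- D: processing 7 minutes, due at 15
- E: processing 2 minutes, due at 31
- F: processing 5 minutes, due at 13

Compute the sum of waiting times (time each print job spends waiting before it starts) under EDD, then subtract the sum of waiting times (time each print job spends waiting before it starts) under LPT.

-86

EDD (increasing due date): F D A C E B.
F: waits 0, runs 0→5
D: waits 5, runs 5→12
A: waits 12, runs 12→21
C: waits 21, runs 21→39
E: waits 39, runs 39→41
B: waits 41, runs 41→58
Sum = 0+5+12+21+39+41 = 118.
LPT (decreasing processing time): C B A D F E.
C: waits 0, runs 0→18
B: waits 18, runs 18→35
A: waits 35, runs 35→44
D: waits 44, runs 44→51
F: waits 51, runs 51→56
E: waits 56, runs 56→58
Sum = 0+18+35+44+51+56 = 204.
Difference = 118 − 204 = -86.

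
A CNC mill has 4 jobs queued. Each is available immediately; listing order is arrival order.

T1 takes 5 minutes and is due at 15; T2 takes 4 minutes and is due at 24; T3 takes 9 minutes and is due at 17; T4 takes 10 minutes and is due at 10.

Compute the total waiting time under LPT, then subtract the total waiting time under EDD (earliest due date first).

4

LPT (decreasing processing time): T4 T3 T1 T2.
T4: waits 0, runs 0→10
T3: waits 10, runs 10→19
T1: waits 19, runs 19→24
T2: waits 24, runs 24→28
Sum = 0+10+19+24 = 53.
EDD (increasing due date): T4 T1 T3 T2.
T4: waits 0, runs 0→10
T1: waits 10, runs 10→15
T3: waits 15, runs 15→24
T2: waits 24, runs 24→28
Sum = 0+10+15+24 = 49.
Difference = 53 − 49 = 4.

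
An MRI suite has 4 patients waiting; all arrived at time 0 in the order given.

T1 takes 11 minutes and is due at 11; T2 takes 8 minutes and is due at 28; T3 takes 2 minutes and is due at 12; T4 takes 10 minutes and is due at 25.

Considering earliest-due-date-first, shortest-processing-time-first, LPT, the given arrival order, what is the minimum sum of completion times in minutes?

EDD (increasing due date): T1 T3 T4 T2.
T1: 0→11
T3: 11→13
T4: 13→23
T2: 23→31
Sum = 11+13+23+31 = 78.
SPT (increasing processing time): T3 T2 T4 T1.
T3: 0→2
T2: 2→10
T4: 10→20
T1: 20→31
Sum = 2+10+20+31 = 63.
LPT (decreasing processing time): T1 T4 T2 T3.
T1: 0→11
T4: 11→21
T2: 21→29
T3: 29→31
Sum = 11+21+29+31 = 92.
FIFO (arrival order): T1 T2 T3 T4.
T1: 0→11
T2: 11→19
T3: 19→21
T4: 21→31
Sum = 11+19+21+31 = 82.
EDD 78, SPT 63, LPT 92, FIFO 82 → minimum 63.

63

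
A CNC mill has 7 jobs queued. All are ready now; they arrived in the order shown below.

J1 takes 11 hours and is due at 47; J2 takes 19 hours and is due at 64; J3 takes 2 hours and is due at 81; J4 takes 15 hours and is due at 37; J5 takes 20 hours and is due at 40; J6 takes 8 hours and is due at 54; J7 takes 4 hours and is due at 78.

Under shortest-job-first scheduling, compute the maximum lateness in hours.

39

SPT (increasing processing time): J3 J7 J6 J1 J4 J2 J5.
J3: 0→2, due 81, lateness -79
J7: 2→6, due 78, lateness -72
J6: 6→14, due 54, lateness -40
J1: 14→25, due 47, lateness -22
J4: 25→40, due 37, lateness 3
J2: 40→59, due 64, lateness -5
J5: 59→79, due 40, lateness 39
Maximum = 39.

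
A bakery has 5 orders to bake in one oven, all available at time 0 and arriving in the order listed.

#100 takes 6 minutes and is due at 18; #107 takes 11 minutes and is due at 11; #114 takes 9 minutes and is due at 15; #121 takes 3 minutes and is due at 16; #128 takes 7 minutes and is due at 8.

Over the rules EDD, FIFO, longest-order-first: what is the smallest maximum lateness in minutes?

18

EDD (increasing due date): #128 #107 #114 #121 #100.
#128: 0→7, due 8, lateness -1
#107: 7→18, due 11, lateness 7
#114: 18→27, due 15, lateness 12
#121: 27→30, due 16, lateness 14
#100: 30→36, due 18, lateness 18
Maximum = 18.
FIFO (arrival order): #100 #107 #114 #121 #128.
#100: 0→6, due 18, lateness -12
#107: 6→17, due 11, lateness 6
#114: 17→26, due 15, lateness 11
#121: 26→29, due 16, lateness 13
#128: 29→36, due 8, lateness 28
Maximum = 28.
LPT (decreasing processing time): #107 #114 #128 #100 #121.
#107: 0→11, due 11, lateness 0
#114: 11→20, due 15, lateness 5
#128: 20→27, due 8, lateness 19
#100: 27→33, due 18, lateness 15
#121: 33→36, due 16, lateness 20
Maximum = 20.
EDD 18, FIFO 28, LPT 20 → minimum 18.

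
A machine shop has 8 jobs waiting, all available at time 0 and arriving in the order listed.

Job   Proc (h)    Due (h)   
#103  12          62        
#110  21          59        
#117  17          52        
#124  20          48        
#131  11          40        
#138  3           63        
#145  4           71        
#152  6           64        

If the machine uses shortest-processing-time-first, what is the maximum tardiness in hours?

35

SPT (increasing processing time): #138 #145 #152 #131 #103 #117 #124 #110.
#138: 0→3, due 63, tardiness 0
#145: 3→7, due 71, tardiness 0
#152: 7→13, due 64, tardiness 0
#131: 13→24, due 40, tardiness 0
#103: 24→36, due 62, tardiness 0
#117: 36→53, due 52, tardiness 1
#124: 53→73, due 48, tardiness 25
#110: 73→94, due 59, tardiness 35
Maximum = 35.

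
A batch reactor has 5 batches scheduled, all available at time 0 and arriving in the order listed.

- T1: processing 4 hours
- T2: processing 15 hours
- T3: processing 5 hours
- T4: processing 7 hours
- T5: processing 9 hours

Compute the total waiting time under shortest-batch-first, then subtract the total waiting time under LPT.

SPT (increasing processing time): T1 T3 T4 T5 T2.
T1: waits 0, runs 0→4
T3: waits 4, runs 4→9
T4: waits 9, runs 9→16
T5: waits 16, runs 16→25
T2: waits 25, runs 25→40
Sum = 0+4+9+16+25 = 54.
LPT (decreasing processing time): T2 T5 T4 T3 T1.
T2: waits 0, runs 0→15
T5: waits 15, runs 15→24
T4: waits 24, runs 24→31
T3: waits 31, runs 31→36
T1: waits 36, runs 36→40
Sum = 0+15+24+31+36 = 106.
Difference = 54 − 106 = -52.

-52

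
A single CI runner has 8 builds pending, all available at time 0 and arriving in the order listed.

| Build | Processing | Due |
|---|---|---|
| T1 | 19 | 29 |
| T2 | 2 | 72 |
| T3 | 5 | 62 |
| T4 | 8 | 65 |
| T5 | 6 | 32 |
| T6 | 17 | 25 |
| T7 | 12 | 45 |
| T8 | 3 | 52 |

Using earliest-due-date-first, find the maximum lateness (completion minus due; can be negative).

EDD (increasing due date): T6 T1 T5 T7 T8 T3 T4 T2.
T6: 0→17, due 25, lateness -8
T1: 17→36, due 29, lateness 7
T5: 36→42, due 32, lateness 10
T7: 42→54, due 45, lateness 9
T8: 54→57, due 52, lateness 5
T3: 57→62, due 62, lateness 0
T4: 62→70, due 65, lateness 5
T2: 70→72, due 72, lateness 0
Maximum = 10.

10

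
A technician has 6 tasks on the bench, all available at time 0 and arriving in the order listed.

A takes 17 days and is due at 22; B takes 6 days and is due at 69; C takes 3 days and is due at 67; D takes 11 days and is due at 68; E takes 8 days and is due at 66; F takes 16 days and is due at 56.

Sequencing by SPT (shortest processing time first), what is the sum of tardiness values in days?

39

SPT (increasing processing time): C B E D F A.
C: 0→3, due 67, tardiness 0
B: 3→9, due 69, tardiness 0
E: 9→17, due 66, tardiness 0
D: 17→28, due 68, tardiness 0
F: 28→44, due 56, tardiness 0
A: 44→61, due 22, tardiness 39
Sum = 0+0+0+0+0+39 = 39.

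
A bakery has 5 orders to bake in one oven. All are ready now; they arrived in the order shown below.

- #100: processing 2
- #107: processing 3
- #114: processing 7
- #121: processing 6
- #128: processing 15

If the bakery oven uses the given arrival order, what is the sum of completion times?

FIFO (arrival order): #100 #107 #114 #121 #128.
#100: 0→2
#107: 2→5
#114: 5→12
#121: 12→18
#128: 18→33
Sum = 2+5+12+18+33 = 70.

70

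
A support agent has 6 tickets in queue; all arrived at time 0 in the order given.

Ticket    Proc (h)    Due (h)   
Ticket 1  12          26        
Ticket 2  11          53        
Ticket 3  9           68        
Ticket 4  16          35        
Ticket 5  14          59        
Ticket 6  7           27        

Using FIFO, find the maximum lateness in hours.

42

FIFO (arrival order): Ticket 1 Ticket 2 Ticket 3 Ticket 4 Ticket 5 Ticket 6.
Ticket 1: 0→12, due 26, lateness -14
Ticket 2: 12→23, due 53, lateness -30
Ticket 3: 23→32, due 68, lateness -36
Ticket 4: 32→48, due 35, lateness 13
Ticket 5: 48→62, due 59, lateness 3
Ticket 6: 62→69, due 27, lateness 42
Maximum = 42.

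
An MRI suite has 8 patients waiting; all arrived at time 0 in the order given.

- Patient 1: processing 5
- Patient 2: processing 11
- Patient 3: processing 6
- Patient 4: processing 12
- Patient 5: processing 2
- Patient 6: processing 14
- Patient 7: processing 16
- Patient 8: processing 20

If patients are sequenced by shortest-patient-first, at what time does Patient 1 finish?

SPT (increasing processing time): Patient 5 Patient 1 Patient 3 Patient 2 Patient 4 Patient 6 Patient 7 Patient 8.
Patient 5: 0→2
Patient 1: 2→7

7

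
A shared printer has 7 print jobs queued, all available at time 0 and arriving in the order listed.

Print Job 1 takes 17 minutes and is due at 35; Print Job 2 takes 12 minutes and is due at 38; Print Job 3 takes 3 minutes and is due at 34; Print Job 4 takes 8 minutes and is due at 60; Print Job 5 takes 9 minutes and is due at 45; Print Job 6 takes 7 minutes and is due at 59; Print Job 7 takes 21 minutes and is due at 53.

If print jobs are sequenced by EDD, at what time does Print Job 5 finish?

41

EDD (increasing due date): Print Job 3 Print Job 1 Print Job 2 Print Job 5 Print Job 7 Print Job 6 Print Job 4.
Print Job 3: 0→3
Print Job 1: 3→20
Print Job 2: 20→32
Print Job 5: 32→41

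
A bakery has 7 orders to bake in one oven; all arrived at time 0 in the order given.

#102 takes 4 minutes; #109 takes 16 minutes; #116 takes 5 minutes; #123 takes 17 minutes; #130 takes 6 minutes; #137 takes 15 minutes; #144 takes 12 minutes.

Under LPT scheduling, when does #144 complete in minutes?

60

LPT (decreasing processing time): #123 #109 #137 #144 #130 #116 #102.
#123: 0→17
#109: 17→33
#137: 33→48
#144: 48→60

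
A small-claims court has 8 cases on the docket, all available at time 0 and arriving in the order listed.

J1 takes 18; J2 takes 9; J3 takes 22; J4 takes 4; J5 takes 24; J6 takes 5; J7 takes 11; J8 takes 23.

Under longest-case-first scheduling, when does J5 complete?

LPT (decreasing processing time): J5 J8 J3 J1 J7 J2 J6 J4.
J5: 0→24

24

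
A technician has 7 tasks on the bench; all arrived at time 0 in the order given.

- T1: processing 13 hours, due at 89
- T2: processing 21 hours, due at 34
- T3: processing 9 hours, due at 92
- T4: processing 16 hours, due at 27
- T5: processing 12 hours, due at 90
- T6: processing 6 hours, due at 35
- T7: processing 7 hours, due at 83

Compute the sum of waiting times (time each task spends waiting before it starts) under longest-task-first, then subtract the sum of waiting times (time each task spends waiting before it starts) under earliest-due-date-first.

LPT (decreasing processing time): T2 T4 T1 T5 T3 T7 T6.
T2: waits 0, runs 0→21
T4: waits 21, runs 21→37
T1: waits 37, runs 37→50
T5: waits 50, runs 50→62
T3: waits 62, runs 62→71
T7: waits 71, runs 71→78
T6: waits 78, runs 78→84
Sum = 0+21+37+50+62+71+78 = 319.
EDD (increasing due date): T4 T2 T6 T7 T1 T5 T3.
T4: waits 0, runs 0→16
T2: waits 16, runs 16→37
T6: waits 37, runs 37→43
T7: waits 43, runs 43→50
T1: waits 50, runs 50→63
T5: waits 63, runs 63→75
T3: waits 75, runs 75→84
Sum = 0+16+37+43+50+63+75 = 284.
Difference = 319 − 284 = 35.

35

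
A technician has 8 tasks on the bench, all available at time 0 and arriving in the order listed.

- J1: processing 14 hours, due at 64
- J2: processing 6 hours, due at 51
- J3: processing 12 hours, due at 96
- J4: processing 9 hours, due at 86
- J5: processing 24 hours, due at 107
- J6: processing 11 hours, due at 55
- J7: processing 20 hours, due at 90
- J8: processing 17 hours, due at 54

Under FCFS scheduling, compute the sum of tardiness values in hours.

86

FIFO (arrival order): J1 J2 J3 J4 J5 J6 J7 J8.
J1: 0→14, due 64, tardiness 0
J2: 14→20, due 51, tardiness 0
J3: 20→32, due 96, tardiness 0
J4: 32→41, due 86, tardiness 0
J5: 41→65, due 107, tardiness 0
J6: 65→76, due 55, tardiness 21
J7: 76→96, due 90, tardiness 6
J8: 96→113, due 54, tardiness 59
Sum = 0+0+0+0+0+21+6+59 = 86.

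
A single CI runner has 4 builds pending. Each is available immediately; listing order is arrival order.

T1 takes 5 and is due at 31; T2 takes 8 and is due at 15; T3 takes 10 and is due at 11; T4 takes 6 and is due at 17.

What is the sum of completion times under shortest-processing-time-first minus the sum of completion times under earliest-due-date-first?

SPT (increasing processing time): T1 T4 T2 T3.
T1: 0→5
T4: 5→11
T2: 11→19
T3: 19→29
Sum = 5+11+19+29 = 64.
EDD (increasing due date): T3 T2 T4 T1.
T3: 0→10
T2: 10→18
T4: 18→24
T1: 24→29
Sum = 10+18+24+29 = 81.
Difference = 64 − 81 = -17.

-17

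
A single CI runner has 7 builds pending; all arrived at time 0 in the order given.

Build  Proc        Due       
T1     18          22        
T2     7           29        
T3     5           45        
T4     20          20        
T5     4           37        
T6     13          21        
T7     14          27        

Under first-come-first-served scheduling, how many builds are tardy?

FIFO (arrival order): T1 T2 T3 T4 T5 T6 T7.
T1: 0→18, due 22, tardiness 0
T2: 18→25, due 29, tardiness 0
T3: 25→30, due 45, tardiness 0
T4: 30→50, due 20, tardiness 30
T5: 50→54, due 37, tardiness 17
T6: 54→67, due 21, tardiness 46
T7: 67→81, due 27, tardiness 54
Late builds: 4.

4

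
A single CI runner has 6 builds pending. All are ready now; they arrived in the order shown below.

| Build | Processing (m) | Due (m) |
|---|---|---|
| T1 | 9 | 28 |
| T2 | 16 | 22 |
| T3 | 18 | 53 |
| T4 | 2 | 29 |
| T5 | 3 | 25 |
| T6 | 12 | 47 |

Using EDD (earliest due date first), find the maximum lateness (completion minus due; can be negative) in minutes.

7

EDD (increasing due date): T2 T5 T1 T4 T6 T3.
T2: 0→16, due 22, lateness -6
T5: 16→19, due 25, lateness -6
T1: 19→28, due 28, lateness 0
T4: 28→30, due 29, lateness 1
T6: 30→42, due 47, lateness -5
T3: 42→60, due 53, lateness 7
Maximum = 7.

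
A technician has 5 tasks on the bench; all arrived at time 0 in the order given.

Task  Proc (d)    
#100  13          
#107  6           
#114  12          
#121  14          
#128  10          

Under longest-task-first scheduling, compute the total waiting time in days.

129

LPT (decreasing processing time): #121 #100 #114 #128 #107.
#121: waits 0, runs 0→14
#100: waits 14, runs 14→27
#114: waits 27, runs 27→39
#128: waits 39, runs 39→49
#107: waits 49, runs 49→55
Sum = 0+14+27+39+49 = 129.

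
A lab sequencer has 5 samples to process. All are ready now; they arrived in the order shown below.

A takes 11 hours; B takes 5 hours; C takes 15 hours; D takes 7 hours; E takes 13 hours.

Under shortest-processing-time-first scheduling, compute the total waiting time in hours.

SPT (increasing processing time): B D A E C.
B: waits 0, runs 0→5
D: waits 5, runs 5→12
A: waits 12, runs 12→23
E: waits 23, runs 23→36
C: waits 36, runs 36→51
Sum = 0+5+12+23+36 = 76.

76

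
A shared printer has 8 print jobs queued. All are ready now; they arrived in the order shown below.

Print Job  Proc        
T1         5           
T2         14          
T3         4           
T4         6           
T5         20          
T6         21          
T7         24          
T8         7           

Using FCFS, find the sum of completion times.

390

FIFO (arrival order): T1 T2 T3 T4 T5 T6 T7 T8.
T1: 0→5
T2: 5→19
T3: 19→23
T4: 23→29
T5: 29→49
T6: 49→70
T7: 70→94
T8: 94→101
Sum = 5+19+23+29+49+70+94+101 = 390.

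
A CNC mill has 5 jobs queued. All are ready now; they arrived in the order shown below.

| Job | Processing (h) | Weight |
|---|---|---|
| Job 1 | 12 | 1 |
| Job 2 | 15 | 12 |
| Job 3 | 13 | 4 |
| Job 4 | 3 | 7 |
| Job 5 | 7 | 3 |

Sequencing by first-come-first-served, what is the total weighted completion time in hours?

947

FIFO (arrival order): Job 1 Job 2 Job 3 Job 4 Job 5.
Job 1: finishes 12, weight 1, w·C = 12
Job 2: finishes 27, weight 12, w·C = 324
Job 3: finishes 40, weight 4, w·C = 160
Job 4: finishes 43, weight 7, w·C = 301
Job 5: finishes 50, weight 3, w·C = 150
Sum = 12+324+160+301+150 = 947.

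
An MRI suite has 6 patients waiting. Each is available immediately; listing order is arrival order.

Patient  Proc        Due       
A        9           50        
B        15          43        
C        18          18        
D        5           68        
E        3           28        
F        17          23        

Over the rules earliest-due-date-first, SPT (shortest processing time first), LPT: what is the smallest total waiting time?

109

EDD (increasing due date): C F E B A D.
C: waits 0, runs 0→18
F: waits 18, runs 18→35
E: waits 35, runs 35→38
B: waits 38, runs 38→53
A: waits 53, runs 53→62
D: waits 62, runs 62→67
Sum = 0+18+35+38+53+62 = 206.
SPT (increasing processing time): E D A B F C.
E: waits 0, runs 0→3
D: waits 3, runs 3→8
A: waits 8, runs 8→17
B: waits 17, runs 17→32
F: waits 32, runs 32→49
C: waits 49, runs 49→67
Sum = 0+3+8+17+32+49 = 109.
LPT (decreasing processing time): C F B A D E.
C: waits 0, runs 0→18
F: waits 18, runs 18→35
B: waits 35, runs 35→50
A: waits 50, runs 50→59
D: waits 59, runs 59→64
E: waits 64, runs 64→67
Sum = 0+18+35+50+59+64 = 226.
EDD 206, SPT 109, LPT 226 → minimum 109.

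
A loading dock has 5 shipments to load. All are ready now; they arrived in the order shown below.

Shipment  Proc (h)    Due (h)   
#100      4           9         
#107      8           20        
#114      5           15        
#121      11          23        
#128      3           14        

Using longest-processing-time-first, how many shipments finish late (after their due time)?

LPT (decreasing processing time): #121 #107 #114 #100 #128.
#121: 0→11, due 23, tardiness 0
#107: 11→19, due 20, tardiness 0
#114: 19→24, due 15, tardiness 9
#100: 24→28, due 9, tardiness 19
#128: 28→31, due 14, tardiness 17
Late shipments: 3.

3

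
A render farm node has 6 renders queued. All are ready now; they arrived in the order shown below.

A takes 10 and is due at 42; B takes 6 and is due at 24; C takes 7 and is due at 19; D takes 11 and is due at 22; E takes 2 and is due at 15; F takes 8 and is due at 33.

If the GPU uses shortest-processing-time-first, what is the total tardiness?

22

SPT (increasing processing time): E B C F A D.
E: 0→2, due 15, tardiness 0
B: 2→8, due 24, tardiness 0
C: 8→15, due 19, tardiness 0
F: 15→23, due 33, tardiness 0
A: 23→33, due 42, tardiness 0
D: 33→44, due 22, tardiness 22
Sum = 0+0+0+0+0+22 = 22.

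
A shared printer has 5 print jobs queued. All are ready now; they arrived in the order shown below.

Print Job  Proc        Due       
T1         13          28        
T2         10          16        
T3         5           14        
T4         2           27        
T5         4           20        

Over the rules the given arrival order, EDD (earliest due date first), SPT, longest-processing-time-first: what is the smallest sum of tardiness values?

FIFO (arrival order): T1 T2 T3 T4 T5.
T1: 0→13, due 28, tardiness 0
T2: 13→23, due 16, tardiness 7
T3: 23→28, due 14, tardiness 14
T4: 28→30, due 27, tardiness 3
T5: 30→34, due 20, tardiness 14
Sum = 0+7+14+3+14 = 38.
EDD (increasing due date): T3 T2 T5 T4 T1.
T3: 0→5, due 14, tardiness 0
T2: 5→15, due 16, tardiness 0
T5: 15→19, due 20, tardiness 0
T4: 19→21, due 27, tardiness 0
T1: 21→34, due 28, tardiness 6
Sum = 0+0+0+0+6 = 6.
SPT (increasing processing time): T4 T5 T3 T2 T1.
T4: 0→2, due 27, tardiness 0
T5: 2→6, due 20, tardiness 0
T3: 6→11, due 14, tardiness 0
T2: 11→21, due 16, tardiness 5
T1: 21→34, due 28, tardiness 6
Sum = 0+0+0+5+6 = 11.
LPT (decreasing processing time): T1 T2 T3 T5 T4.
T1: 0→13, due 28, tardiness 0
T2: 13→23, due 16, tardiness 7
T3: 23→28, due 14, tardiness 14
T5: 28→32, due 20, tardiness 12
T4: 32→34, due 27, tardiness 7
Sum = 0+7+14+12+7 = 40.
FIFO 38, EDD 6, SPT 11, LPT 40 → minimum 6.

6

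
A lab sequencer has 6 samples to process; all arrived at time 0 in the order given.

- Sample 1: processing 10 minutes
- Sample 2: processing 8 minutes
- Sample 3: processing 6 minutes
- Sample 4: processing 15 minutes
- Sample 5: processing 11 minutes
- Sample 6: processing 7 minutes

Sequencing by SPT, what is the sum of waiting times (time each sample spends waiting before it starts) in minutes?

SPT (increasing processing time): Sample 3 Sample 6 Sample 2 Sample 1 Sample 5 Sample 4.
Sample 3: waits 0, runs 0→6
Sample 6: waits 6, runs 6→13
Sample 2: waits 13, runs 13→21
Sample 1: waits 21, runs 21→31
Sample 5: waits 31, runs 31→42
Sample 4: waits 42, runs 42→57
Sum = 0+6+13+21+31+42 = 113.

113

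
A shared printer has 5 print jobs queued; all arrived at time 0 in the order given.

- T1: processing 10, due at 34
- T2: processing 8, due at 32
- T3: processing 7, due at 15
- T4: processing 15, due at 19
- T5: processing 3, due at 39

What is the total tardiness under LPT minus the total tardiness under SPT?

LPT (decreasing processing time): T4 T1 T2 T3 T5.
T4: 0→15, due 19, tardiness 0
T1: 15→25, due 34, tardiness 0
T2: 25→33, due 32, tardiness 1
T3: 33→40, due 15, tardiness 25
T5: 40→43, due 39, tardiness 4
Sum = 0+0+1+25+4 = 30.
SPT (increasing processing time): T5 T3 T2 T1 T4.
T5: 0→3, due 39, tardiness 0
T3: 3→10, due 15, tardiness 0
T2: 10→18, due 32, tardiness 0
T1: 18→28, due 34, tardiness 0
T4: 28→43, due 19, tardiness 24
Sum = 0+0+0+0+24 = 24.
Difference = 30 − 24 = 6.

6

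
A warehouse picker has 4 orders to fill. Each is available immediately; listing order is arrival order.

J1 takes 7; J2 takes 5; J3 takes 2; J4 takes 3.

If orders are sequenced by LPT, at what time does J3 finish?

17

LPT (decreasing processing time): J1 J2 J4 J3.
J1: 0→7
J2: 7→12
J4: 12→15
J3: 15→17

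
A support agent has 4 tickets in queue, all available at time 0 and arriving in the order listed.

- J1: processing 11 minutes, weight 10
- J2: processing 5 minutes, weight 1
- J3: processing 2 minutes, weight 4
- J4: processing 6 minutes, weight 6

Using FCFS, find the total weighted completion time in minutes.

342

FIFO (arrival order): J1 J2 J3 J4.
J1: finishes 11, weight 10, w·C = 110
J2: finishes 16, weight 1, w·C = 16
J3: finishes 18, weight 4, w·C = 72
J4: finishes 24, weight 6, w·C = 144
Sum = 110+16+72+144 = 342.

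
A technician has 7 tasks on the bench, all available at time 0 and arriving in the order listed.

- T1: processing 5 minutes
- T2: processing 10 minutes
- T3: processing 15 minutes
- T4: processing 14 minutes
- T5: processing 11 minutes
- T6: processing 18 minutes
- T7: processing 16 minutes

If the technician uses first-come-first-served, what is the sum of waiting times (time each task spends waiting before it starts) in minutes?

222

FIFO (arrival order): T1 T2 T3 T4 T5 T6 T7.
T1: waits 0, runs 0→5
T2: waits 5, runs 5→15
T3: waits 15, runs 15→30
T4: waits 30, runs 30→44
T5: waits 44, runs 44→55
T6: waits 55, runs 55→73
T7: waits 73, runs 73→89
Sum = 0+5+15+30+44+55+73 = 222.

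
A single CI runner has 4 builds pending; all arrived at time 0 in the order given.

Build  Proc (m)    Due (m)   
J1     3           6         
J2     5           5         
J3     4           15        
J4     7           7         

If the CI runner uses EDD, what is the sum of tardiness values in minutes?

EDD (increasing due date): J2 J1 J4 J3.
J2: 0→5, due 5, tardiness 0
J1: 5→8, due 6, tardiness 2
J4: 8→15, due 7, tardiness 8
J3: 15→19, due 15, tardiness 4
Sum = 0+2+8+4 = 14.

14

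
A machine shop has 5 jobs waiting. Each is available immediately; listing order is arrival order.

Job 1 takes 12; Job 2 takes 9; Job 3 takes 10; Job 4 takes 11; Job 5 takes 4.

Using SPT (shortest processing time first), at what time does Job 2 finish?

SPT (increasing processing time): Job 5 Job 2 Job 3 Job 4 Job 1.
Job 5: 0→4
Job 2: 4→13

13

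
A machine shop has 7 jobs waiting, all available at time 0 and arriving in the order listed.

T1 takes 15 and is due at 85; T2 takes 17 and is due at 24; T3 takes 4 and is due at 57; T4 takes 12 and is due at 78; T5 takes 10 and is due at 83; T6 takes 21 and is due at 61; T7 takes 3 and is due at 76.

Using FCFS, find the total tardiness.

32

FIFO (arrival order): T1 T2 T3 T4 T5 T6 T7.
T1: 0→15, due 85, tardiness 0
T2: 15→32, due 24, tardiness 8
T3: 32→36, due 57, tardiness 0
T4: 36→48, due 78, tardiness 0
T5: 48→58, due 83, tardiness 0
T6: 58→79, due 61, tardiness 18
T7: 79→82, due 76, tardiness 6
Sum = 0+8+0+0+0+18+6 = 32.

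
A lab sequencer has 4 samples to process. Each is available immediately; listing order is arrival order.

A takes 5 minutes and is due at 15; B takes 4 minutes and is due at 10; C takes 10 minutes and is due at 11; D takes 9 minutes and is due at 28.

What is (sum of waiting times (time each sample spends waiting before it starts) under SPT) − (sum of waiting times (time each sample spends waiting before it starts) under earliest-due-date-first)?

SPT (increasing processing time): B A D C.
B: waits 0, runs 0→4
A: waits 4, runs 4→9
D: waits 9, runs 9→18
C: waits 18, runs 18→28
Sum = 0+4+9+18 = 31.
EDD (increasing due date): B C A D.
B: waits 0, runs 0→4
C: waits 4, runs 4→14
A: waits 14, runs 14→19
D: waits 19, runs 19→28
Sum = 0+4+14+19 = 37.
Difference = 31 − 37 = -6.

-6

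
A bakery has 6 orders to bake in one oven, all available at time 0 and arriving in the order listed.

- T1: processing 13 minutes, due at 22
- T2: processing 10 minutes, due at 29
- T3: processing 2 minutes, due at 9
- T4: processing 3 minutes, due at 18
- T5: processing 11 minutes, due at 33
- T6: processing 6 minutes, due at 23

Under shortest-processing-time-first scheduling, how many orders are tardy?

1

SPT (increasing processing time): T3 T4 T6 T2 T5 T1.
T3: 0→2, due 9, tardiness 0
T4: 2→5, due 18, tardiness 0
T6: 5→11, due 23, tardiness 0
T2: 11→21, due 29, tardiness 0
T5: 21→32, due 33, tardiness 0
T1: 32→45, due 22, tardiness 23
Late orders: 1.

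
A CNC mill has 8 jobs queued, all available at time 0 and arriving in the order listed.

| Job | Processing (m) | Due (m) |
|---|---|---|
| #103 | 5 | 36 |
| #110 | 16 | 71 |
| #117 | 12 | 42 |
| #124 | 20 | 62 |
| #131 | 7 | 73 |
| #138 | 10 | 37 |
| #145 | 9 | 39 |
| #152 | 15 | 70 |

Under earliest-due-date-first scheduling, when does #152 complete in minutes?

71

EDD (increasing due date): #103 #138 #145 #117 #124 #152 #110 #131.
#103: 0→5
#138: 5→15
#145: 15→24
#117: 24→36
#124: 36→56
#152: 56→71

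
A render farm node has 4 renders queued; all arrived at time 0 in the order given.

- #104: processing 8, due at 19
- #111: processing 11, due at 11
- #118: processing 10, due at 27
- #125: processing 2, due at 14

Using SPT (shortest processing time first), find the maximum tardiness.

SPT (increasing processing time): #125 #104 #118 #111.
#125: 0→2, due 14, tardiness 0
#104: 2→10, due 19, tardiness 0
#118: 10→20, due 27, tardiness 0
#111: 20→31, due 11, tardiness 20
Maximum = 20.

20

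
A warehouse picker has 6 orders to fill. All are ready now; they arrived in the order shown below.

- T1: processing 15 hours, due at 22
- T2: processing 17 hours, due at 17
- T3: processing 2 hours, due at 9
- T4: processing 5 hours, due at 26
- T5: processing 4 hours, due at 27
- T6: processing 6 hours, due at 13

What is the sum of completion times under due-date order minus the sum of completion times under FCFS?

-43

EDD (increasing due date): T3 T6 T2 T1 T4 T5.
T3: 0→2
T6: 2→8
T2: 8→25
T1: 25→40
T4: 40→45
T5: 45→49
Sum = 2+8+25+40+45+49 = 169.
FIFO (arrival order): T1 T2 T3 T4 T5 T6.
T1: 0→15
T2: 15→32
T3: 32→34
T4: 34→39
T5: 39→43
T6: 43→49
Sum = 15+32+34+39+43+49 = 212.
Difference = 169 − 212 = -43.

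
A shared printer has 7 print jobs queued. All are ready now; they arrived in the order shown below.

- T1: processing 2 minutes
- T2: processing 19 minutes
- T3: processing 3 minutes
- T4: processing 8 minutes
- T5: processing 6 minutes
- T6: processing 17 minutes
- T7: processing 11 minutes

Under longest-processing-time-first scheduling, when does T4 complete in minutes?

LPT (decreasing processing time): T2 T6 T7 T4 T5 T3 T1.
T2: 0→19
T6: 19→36
T7: 36→47
T4: 47→55

55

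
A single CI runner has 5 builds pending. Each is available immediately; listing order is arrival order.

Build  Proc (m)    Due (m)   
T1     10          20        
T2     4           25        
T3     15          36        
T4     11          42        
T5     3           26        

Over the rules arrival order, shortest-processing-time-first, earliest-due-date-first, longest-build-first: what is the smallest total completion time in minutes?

FIFO (arrival order): T1 T2 T3 T4 T5.
T1: 0→10
T2: 10→14
T3: 14→29
T4: 29→40
T5: 40→43
Sum = 10+14+29+40+43 = 136.
SPT (increasing processing time): T5 T2 T1 T4 T3.
T5: 0→3
T2: 3→7
T1: 7→17
T4: 17→28
T3: 28→43
Sum = 3+7+17+28+43 = 98.
EDD (increasing due date): T1 T2 T5 T3 T4.
T1: 0→10
T2: 10→14
T5: 14→17
T3: 17→32
T4: 32→43
Sum = 10+14+17+32+43 = 116.
LPT (decreasing processing time): T3 T4 T1 T2 T5.
T3: 0→15
T4: 15→26
T1: 26→36
T2: 36→40
T5: 40→43
Sum = 15+26+36+40+43 = 160.
FIFO 136, SPT 98, EDD 116, LPT 160 → minimum 98.

98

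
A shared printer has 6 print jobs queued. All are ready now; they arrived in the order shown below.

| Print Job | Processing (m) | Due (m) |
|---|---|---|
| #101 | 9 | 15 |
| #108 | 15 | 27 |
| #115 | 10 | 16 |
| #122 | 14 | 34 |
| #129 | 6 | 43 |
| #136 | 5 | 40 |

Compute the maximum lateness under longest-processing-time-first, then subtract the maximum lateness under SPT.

LPT (decreasing processing time): #108 #122 #115 #101 #129 #136.
#108: 0→15, due 27, lateness -12
#122: 15→29, due 34, lateness -5
#115: 29→39, due 16, lateness 23
#101: 39→48, due 15, lateness 33
#129: 48→54, due 43, lateness 11
#136: 54→59, due 40, lateness 19
Maximum = 33.
SPT (increasing processing time): #136 #129 #101 #115 #122 #108.
#136: 0→5, due 40, lateness -35
#129: 5→11, due 43, lateness -32
#101: 11→20, due 15, lateness 5
#115: 20→30, due 16, lateness 14
#122: 30→44, due 34, lateness 10
#108: 44→59, due 27, lateness 32
Maximum = 32.
Difference = 33 − 32 = 1.

1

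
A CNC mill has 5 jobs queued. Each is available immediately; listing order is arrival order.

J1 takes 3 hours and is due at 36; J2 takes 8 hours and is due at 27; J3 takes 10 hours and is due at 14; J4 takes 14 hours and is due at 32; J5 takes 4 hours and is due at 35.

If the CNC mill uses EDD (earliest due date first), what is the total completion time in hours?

EDD (increasing due date): J3 J2 J4 J5 J1.
J3: 0→10
J2: 10→18
J4: 18→32
J5: 32→36
J1: 36→39
Sum = 10+18+32+36+39 = 135.

135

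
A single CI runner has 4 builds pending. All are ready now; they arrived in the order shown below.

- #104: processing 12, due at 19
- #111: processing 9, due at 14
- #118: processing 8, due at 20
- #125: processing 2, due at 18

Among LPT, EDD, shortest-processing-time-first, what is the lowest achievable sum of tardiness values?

LPT (decreasing processing time): #104 #111 #118 #125.
#104: 0→12, due 19, tardiness 0
#111: 12→21, due 14, tardiness 7
#118: 21→29, due 20, tardiness 9
#125: 29→31, due 18, tardiness 13
Sum = 0+7+9+13 = 29.
EDD (increasing due date): #111 #125 #104 #118.
#111: 0→9, due 14, tardiness 0
#125: 9→11, due 18, tardiness 0
#104: 11→23, due 19, tardiness 4
#118: 23→31, due 20, tardiness 11
Sum = 0+0+4+11 = 15.
SPT (increasing processing time): #125 #118 #111 #104.
#125: 0→2, due 18, tardiness 0
#118: 2→10, due 20, tardiness 0
#111: 10→19, due 14, tardiness 5
#104: 19→31, due 19, tardiness 12
Sum = 0+0+5+12 = 17.
LPT 29, EDD 15, SPT 17 → minimum 15.

15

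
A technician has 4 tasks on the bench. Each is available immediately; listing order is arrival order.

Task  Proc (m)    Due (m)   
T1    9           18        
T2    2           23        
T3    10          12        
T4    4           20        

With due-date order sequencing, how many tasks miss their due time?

3

EDD (increasing due date): T3 T1 T4 T2.
T3: 0→10, due 12, tardiness 0
T1: 10→19, due 18, tardiness 1
T4: 19→23, due 20, tardiness 3
T2: 23→25, due 23, tardiness 2
Late tasks: 3.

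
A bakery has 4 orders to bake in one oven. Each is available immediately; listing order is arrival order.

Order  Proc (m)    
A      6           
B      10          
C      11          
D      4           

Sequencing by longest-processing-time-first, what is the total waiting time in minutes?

LPT (decreasing processing time): C B A D.
C: waits 0, runs 0→11
B: waits 11, runs 11→21
A: waits 21, runs 21→27
D: waits 27, runs 27→31
Sum = 0+11+21+27 = 59.

59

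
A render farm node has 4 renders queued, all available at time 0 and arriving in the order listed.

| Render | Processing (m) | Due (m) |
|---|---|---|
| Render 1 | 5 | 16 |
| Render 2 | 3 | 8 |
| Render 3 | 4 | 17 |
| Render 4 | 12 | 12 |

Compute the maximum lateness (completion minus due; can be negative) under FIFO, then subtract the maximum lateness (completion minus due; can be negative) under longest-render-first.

-4

FIFO (arrival order): Render 1 Render 2 Render 3 Render 4.
Render 1: 0→5, due 16, lateness -11
Render 2: 5→8, due 8, lateness 0
Render 3: 8→12, due 17, lateness -5
Render 4: 12→24, due 12, lateness 12
Maximum = 12.
LPT (decreasing processing time): Render 4 Render 1 Render 3 Render 2.
Render 4: 0→12, due 12, lateness 0
Render 1: 12→17, due 16, lateness 1
Render 3: 17→21, due 17, lateness 4
Render 2: 21→24, due 8, lateness 16
Maximum = 16.
Difference = 12 − 16 = -4.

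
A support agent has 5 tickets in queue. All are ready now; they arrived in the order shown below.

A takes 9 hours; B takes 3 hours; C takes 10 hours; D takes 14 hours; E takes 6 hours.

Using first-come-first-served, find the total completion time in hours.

FIFO (arrival order): A B C D E.
A: 0→9
B: 9→12
C: 12→22
D: 22→36
E: 36→42
Sum = 9+12+22+36+42 = 121.

121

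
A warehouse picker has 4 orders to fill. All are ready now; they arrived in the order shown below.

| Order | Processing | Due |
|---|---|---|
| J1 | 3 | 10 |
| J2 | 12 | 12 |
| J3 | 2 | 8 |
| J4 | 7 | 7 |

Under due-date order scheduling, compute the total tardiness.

15

EDD (increasing due date): J4 J3 J1 J2.
J4: 0→7, due 7, tardiness 0
J3: 7→9, due 8, tardiness 1
J1: 9→12, due 10, tardiness 2
J2: 12→24, due 12, tardiness 12
Sum = 0+1+2+12 = 15.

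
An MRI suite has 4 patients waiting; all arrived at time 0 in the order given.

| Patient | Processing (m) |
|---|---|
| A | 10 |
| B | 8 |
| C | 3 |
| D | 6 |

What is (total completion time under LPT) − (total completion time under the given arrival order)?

3

LPT (decreasing processing time): A B D C.
A: 0→10
B: 10→18
D: 18→24
C: 24→27
Sum = 10+18+24+27 = 79.
FIFO (arrival order): A B C D.
A: 0→10
B: 10→18
C: 18→21
D: 21→27
Sum = 10+18+21+27 = 76.
Difference = 79 − 76 = 3.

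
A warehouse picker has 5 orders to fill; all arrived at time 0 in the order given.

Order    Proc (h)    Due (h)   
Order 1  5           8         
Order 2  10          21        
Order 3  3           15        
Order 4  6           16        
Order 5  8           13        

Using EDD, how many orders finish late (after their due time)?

3

EDD (increasing due date): Order 1 Order 5 Order 3 Order 4 Order 2.
Order 1: 0→5, due 8, tardiness 0
Order 5: 5→13, due 13, tardiness 0
Order 3: 13→16, due 15, tardiness 1
Order 4: 16→22, due 16, tardiness 6
Order 2: 22→32, due 21, tardiness 11
Late orders: 3.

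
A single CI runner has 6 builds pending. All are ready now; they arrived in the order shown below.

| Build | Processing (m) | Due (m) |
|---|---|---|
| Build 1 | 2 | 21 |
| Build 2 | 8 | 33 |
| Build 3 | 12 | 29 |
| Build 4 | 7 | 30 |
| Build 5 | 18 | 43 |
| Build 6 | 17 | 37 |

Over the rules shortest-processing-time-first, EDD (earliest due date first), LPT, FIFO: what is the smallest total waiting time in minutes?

SPT (increasing processing time): Build 1 Build 4 Build 2 Build 3 Build 6 Build 5.
Build 1: waits 0, runs 0→2
Build 4: waits 2, runs 2→9
Build 2: waits 9, runs 9→17
Build 3: waits 17, runs 17→29
Build 6: waits 29, runs 29→46
Build 5: waits 46, runs 46→64
Sum = 0+2+9+17+29+46 = 103.
EDD (increasing due date): Build 1 Build 3 Build 4 Build 2 Build 6 Build 5.
Build 1: waits 0, runs 0→2
Build 3: waits 2, runs 2→14
Build 4: waits 14, runs 14→21
Build 2: waits 21, runs 21→29
Build 6: waits 29, runs 29→46
Build 5: waits 46, runs 46→64
Sum = 0+2+14+21+29+46 = 112.
LPT (decreasing processing time): Build 5 Build 6 Build 3 Build 2 Build 4 Build 1.
Build 5: waits 0, runs 0→18
Build 6: waits 18, runs 18→35
Build 3: waits 35, runs 35→47
Build 2: waits 47, runs 47→55
Build 4: waits 55, runs 55→62
Build 1: waits 62, runs 62→64
Sum = 0+18+35+47+55+62 = 217.
FIFO (arrival order): Build 1 Build 2 Build 3 Build 4 Build 5 Build 6.
Build 1: waits 0, runs 0→2
Build 2: waits 2, runs 2→10
Build 3: waits 10, runs 10→22
Build 4: waits 22, runs 22→29
Build 5: waits 29, runs 29→47
Build 6: waits 47, runs 47→64
Sum = 0+2+10+22+29+47 = 110.
SPT 103, EDD 112, LPT 217, FIFO 110 → minimum 103.

103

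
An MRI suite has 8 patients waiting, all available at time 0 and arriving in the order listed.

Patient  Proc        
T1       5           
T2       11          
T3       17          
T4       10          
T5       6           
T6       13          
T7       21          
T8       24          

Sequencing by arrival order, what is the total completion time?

398

FIFO (arrival order): T1 T2 T3 T4 T5 T6 T7 T8.
T1: 0→5
T2: 5→16
T3: 16→33
T4: 33→43
T5: 43→49
T6: 49→62
T7: 62→83
T8: 83→107
Sum = 5+16+33+43+49+62+83+107 = 398.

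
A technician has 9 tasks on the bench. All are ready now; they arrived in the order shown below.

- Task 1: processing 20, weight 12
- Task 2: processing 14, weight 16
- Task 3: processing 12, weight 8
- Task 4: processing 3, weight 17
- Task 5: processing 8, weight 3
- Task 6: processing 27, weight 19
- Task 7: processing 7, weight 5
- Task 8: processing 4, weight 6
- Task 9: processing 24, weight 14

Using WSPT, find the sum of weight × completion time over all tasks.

WSPT (decreasing weight/processing-time ratio): Task 4 Task 8 Task 2 Task 7 Task 6 Task 3 Task 1 Task 9 Task 5.
Task 4: finishes 3, weight 17, w·C = 51
Task 8: finishes 7, weight 6, w·C = 42
Task 2: finishes 21, weight 16, w·C = 336
Task 7: finishes 28, weight 5, w·C = 140
Task 6: finishes 55, weight 19, w·C = 1045
Task 3: finishes 67, weight 8, w·C = 536
Task 1: finishes 87, weight 12, w·C = 1044
Task 9: finishes 111, weight 14, w·C = 1554
Task 5: finishes 119, weight 3, w·C = 357
Sum = 51+42+336+140+1045+536+1044+1554+357 = 5105.

5105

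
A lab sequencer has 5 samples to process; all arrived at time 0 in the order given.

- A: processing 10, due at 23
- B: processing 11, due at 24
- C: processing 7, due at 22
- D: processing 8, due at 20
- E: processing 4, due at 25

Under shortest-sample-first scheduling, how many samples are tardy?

SPT (increasing processing time): E C D A B.
E: 0→4, due 25, tardiness 0
C: 4→11, due 22, tardiness 0
D: 11→19, due 20, tardiness 0
A: 19→29, due 23, tardiness 6
B: 29→40, due 24, tardiness 16
Late samples: 2.

2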